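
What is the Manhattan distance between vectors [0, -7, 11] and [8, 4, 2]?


d = sum of absolute differences: |0-8|=8 + |-7-4|=11 + |11-2|=9 = 28.

28


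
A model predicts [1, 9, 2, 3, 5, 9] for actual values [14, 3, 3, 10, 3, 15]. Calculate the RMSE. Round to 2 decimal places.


MSE = 49.1667. RMSE = sqrt(49.1667) = 7.01.

7.01


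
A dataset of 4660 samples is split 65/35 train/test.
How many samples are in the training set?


Test set = 4660 * 35% = 1631. Training set = 4660 - 1631 = 3029.

3029


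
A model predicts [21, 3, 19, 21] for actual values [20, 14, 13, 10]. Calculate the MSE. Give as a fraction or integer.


MSE = (1/4) * ((20-21)^2=1 + (14-3)^2=121 + (13-19)^2=36 + (10-21)^2=121). Sum = 279. MSE = 279/4.

279/4


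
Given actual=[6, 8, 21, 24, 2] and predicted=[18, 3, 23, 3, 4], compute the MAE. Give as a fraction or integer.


MAE = (1/5) * (|6-18|=12 + |8-3|=5 + |21-23|=2 + |24-3|=21 + |2-4|=2). Sum = 42. MAE = 42/5.

42/5


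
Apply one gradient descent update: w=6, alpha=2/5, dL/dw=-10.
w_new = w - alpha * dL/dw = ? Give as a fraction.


w_new = 6 - 2/5 * -10 = 6 - -4 = 10.

10


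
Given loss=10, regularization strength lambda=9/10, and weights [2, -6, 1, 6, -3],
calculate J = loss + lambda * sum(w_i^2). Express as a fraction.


L2 sq norm = sum(w^2) = 86. J = 10 + 9/10 * 86 = 437/5.

437/5


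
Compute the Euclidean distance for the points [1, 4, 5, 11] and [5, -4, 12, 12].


d = sqrt(sum of squared differences). (1-5)^2=16, (4--4)^2=64, (5-12)^2=49, (11-12)^2=1. Sum = 130.

sqrt(130)


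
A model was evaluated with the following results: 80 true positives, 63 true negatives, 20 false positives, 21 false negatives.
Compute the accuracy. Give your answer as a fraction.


Accuracy = (TP + TN) / (TP + TN + FP + FN) = (80 + 63) / 184 = 143/184.

143/184


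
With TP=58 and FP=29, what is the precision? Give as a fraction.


Precision = TP / (TP + FP) = 58 / 87 = 2/3.

2/3


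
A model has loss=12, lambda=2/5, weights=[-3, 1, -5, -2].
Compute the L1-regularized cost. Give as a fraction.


L1 norm = sum(|w|) = 11. J = 12 + 2/5 * 11 = 82/5.

82/5


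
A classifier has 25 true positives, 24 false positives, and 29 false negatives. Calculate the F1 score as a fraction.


Precision = 25/49 = 25/49. Recall = 25/54 = 25/54. F1 = 2*P*R/(P+R) = 50/103.

50/103


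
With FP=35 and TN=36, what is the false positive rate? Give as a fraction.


FPR = FP / (FP + TN) = 35 / 71 = 35/71.

35/71


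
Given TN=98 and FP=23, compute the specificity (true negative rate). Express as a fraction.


Specificity = TN / (TN + FP) = 98 / 121 = 98/121.

98/121


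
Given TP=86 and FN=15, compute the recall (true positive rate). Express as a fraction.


Recall = TP / (TP + FN) = 86 / 101 = 86/101.

86/101


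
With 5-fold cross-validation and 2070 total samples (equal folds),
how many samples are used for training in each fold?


Each validation fold has 2070/5 = 414 samples. Training set = 2070 - 414 = 1656.

1656


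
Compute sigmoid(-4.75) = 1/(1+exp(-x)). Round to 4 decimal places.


sigma(-4.75) = 1/(1+e^(4.75)) = 1/(1+115.584285) = 1/116.584285 = 0.0086.

0.0086


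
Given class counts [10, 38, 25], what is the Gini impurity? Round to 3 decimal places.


Total = 73. Proportions: 10/73, 38/73, 25/73. sum(p_i^2) = 0.4070. Gini = 1 - 0.4070 = 0.5930, which rounds to 0.593.

0.593


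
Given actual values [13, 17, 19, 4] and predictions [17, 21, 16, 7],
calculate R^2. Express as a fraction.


Mean(y) = 53/4. SS_res = 50. SS_tot = 531/4. R^2 = 1 - 50/(531/4) = 331/531.

331/531


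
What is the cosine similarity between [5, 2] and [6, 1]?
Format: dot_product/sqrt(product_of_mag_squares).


dot = 32. |a|^2 = 29, |b|^2 = 37. cos = 32/sqrt(1073).

32/sqrt(1073)


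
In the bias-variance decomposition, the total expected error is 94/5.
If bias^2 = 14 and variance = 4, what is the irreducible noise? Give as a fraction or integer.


Total error = bias^2 + variance + irreducible noise. So irreducible noise = 94/5 - 14 - 4 = 4/5.

4/5


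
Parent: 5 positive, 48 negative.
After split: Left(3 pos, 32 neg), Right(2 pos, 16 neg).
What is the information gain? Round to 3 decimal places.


H(parent) = 0.4508. H(left) = 0.4220, H(right) = 0.5033. Weighted = (35/53)*0.4220 + (18/53)*0.5033 = 0.4496. IG = 0.4508 - 0.4496 = 0.0012, which rounds to 0.001.

0.001


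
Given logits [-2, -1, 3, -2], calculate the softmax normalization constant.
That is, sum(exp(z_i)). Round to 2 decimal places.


Denom = e^-2=0.1353 + e^-1=0.3679 + e^3=20.0855 + e^-2=0.1353. Sum = 20.7240, which rounds to 20.72.

20.72


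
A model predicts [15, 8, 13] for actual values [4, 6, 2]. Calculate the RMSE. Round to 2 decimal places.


MSE = 82.0000. RMSE = sqrt(82.0000) = 9.06.

9.06


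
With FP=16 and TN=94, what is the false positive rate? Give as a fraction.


FPR = FP / (FP + TN) = 16 / 110 = 8/55.

8/55


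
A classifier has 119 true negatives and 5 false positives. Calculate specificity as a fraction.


Specificity = TN / (TN + FP) = 119 / 124 = 119/124.

119/124


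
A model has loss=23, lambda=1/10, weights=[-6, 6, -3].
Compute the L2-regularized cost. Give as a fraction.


L2 sq norm = sum(w^2) = 81. J = 23 + 1/10 * 81 = 311/10.

311/10


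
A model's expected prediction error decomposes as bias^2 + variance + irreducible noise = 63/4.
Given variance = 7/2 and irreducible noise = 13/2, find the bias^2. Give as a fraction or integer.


Total error = bias^2 + variance + irreducible noise. So bias^2 = 63/4 - 7/2 - 13/2 = 23/4.

23/4


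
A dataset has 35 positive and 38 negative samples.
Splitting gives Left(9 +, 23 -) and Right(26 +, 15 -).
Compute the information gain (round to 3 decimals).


H(parent) = 0.9988. H(left) = 0.8571, H(right) = 0.9474. Weighted = (32/73)*0.8571 + (41/73)*0.9474 = 0.9078. IG = 0.9988 - 0.9078 = 0.0910, which rounds to 0.091.

0.091


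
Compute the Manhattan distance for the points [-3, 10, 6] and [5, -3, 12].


d = sum of absolute differences: |-3-5|=8 + |10--3|=13 + |6-12|=6 = 27.

27


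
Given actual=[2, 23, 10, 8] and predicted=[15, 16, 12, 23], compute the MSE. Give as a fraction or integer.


MSE = (1/4) * ((2-15)^2=169 + (23-16)^2=49 + (10-12)^2=4 + (8-23)^2=225). Sum = 447. MSE = 447/4.

447/4


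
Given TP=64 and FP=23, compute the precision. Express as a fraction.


Precision = TP / (TP + FP) = 64 / 87 = 64/87.

64/87


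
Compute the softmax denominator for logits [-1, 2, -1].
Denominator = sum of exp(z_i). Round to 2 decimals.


Denom = e^-1=0.3679 + e^2=7.3891 + e^-1=0.3679. Sum = 8.1249, which rounds to 8.12.

8.12


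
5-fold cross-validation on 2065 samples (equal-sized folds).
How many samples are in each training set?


Each validation fold has 2065/5 = 413 samples. Training set = 2065 - 413 = 1652.

1652


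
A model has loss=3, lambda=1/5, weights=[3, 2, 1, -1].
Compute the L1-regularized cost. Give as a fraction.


L1 norm = sum(|w|) = 7. J = 3 + 1/5 * 7 = 22/5.

22/5


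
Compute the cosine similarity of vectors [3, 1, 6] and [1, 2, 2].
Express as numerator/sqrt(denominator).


dot = 17. |a|^2 = 46, |b|^2 = 9. cos = 17/sqrt(414).

17/sqrt(414)


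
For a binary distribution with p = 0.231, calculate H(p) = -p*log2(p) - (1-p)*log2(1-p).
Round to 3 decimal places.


H = -0.231*log2(0.231) - 0.769*log2(0.769) = 0.780.

0.780


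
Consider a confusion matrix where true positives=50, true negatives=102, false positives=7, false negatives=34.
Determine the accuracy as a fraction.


Accuracy = (TP + TN) / (TP + TN + FP + FN) = (50 + 102) / 193 = 152/193.

152/193


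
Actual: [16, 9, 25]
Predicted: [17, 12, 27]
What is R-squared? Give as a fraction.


Mean(y) = 50/3. SS_res = 14. SS_tot = 386/3. R^2 = 1 - 14/(386/3) = 172/193.

172/193


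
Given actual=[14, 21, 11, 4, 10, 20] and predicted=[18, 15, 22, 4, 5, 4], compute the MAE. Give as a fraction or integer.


MAE = (1/6) * (|14-18|=4 + |21-15|=6 + |11-22|=11 + |4-4|=0 + |10-5|=5 + |20-4|=16). Sum = 42. MAE = 7.

7


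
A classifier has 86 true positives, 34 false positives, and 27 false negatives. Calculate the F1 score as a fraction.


Precision = 86/120 = 43/60. Recall = 86/113 = 86/113. F1 = 2*P*R/(P+R) = 172/233.

172/233


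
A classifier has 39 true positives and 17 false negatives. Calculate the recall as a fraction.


Recall = TP / (TP + FN) = 39 / 56 = 39/56.

39/56


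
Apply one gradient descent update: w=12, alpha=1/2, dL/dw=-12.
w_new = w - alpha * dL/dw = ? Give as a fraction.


w_new = 12 - 1/2 * -12 = 12 - -6 = 18.

18


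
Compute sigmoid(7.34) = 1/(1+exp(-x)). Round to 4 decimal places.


sigma(7.34) = 1/(1+e^(-7.34)) = 1/(1+0.000649) = 1/1.000649 = 0.9994.

0.9994


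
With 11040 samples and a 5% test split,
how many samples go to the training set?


Test set = 11040 * 5% = 552. Training set = 11040 - 552 = 10488.

10488


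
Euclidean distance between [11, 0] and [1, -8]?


d = sqrt(sum of squared differences). (11-1)^2=100, (0--8)^2=64. Sum = 164.

sqrt(164)


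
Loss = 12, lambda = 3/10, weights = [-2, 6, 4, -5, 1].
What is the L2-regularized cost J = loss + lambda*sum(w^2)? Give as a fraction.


L2 sq norm = sum(w^2) = 82. J = 12 + 3/10 * 82 = 183/5.

183/5


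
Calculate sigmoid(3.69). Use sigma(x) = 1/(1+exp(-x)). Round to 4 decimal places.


sigma(3.69) = 1/(1+e^(-3.69)) = 1/(1+0.024972) = 1/1.024972 = 0.9756.

0.9756


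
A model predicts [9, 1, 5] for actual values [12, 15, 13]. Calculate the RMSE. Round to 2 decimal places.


MSE = 89.6667. RMSE = sqrt(89.6667) = 9.47.

9.47


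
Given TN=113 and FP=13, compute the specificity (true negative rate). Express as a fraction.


Specificity = TN / (TN + FP) = 113 / 126 = 113/126.

113/126


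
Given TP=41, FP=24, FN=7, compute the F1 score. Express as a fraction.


Precision = 41/65 = 41/65. Recall = 41/48 = 41/48. F1 = 2*P*R/(P+R) = 82/113.

82/113


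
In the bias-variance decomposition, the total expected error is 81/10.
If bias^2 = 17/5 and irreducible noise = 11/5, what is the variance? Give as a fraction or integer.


Total error = bias^2 + variance + irreducible noise. So variance = 81/10 - 17/5 - 11/5 = 5/2.

5/2


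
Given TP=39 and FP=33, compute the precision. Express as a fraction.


Precision = TP / (TP + FP) = 39 / 72 = 13/24.

13/24


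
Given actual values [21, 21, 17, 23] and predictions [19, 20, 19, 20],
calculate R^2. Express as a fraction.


Mean(y) = 41/2. SS_res = 18. SS_tot = 19. R^2 = 1 - 18/(19) = 1/19.

1/19


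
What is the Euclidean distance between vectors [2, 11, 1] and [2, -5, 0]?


d = sqrt(sum of squared differences). (2-2)^2=0, (11--5)^2=256, (1-0)^2=1. Sum = 257.

sqrt(257)


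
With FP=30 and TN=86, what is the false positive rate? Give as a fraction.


FPR = FP / (FP + TN) = 30 / 116 = 15/58.

15/58


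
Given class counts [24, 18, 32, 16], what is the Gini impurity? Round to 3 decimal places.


Total = 90. Proportions: 24/90, 18/90, 32/90, 16/90. sum(p_i^2) = 0.2691. Gini = 1 - 0.2691 = 0.7309, which rounds to 0.731.

0.731


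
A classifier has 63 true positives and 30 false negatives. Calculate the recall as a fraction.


Recall = TP / (TP + FN) = 63 / 93 = 21/31.

21/31


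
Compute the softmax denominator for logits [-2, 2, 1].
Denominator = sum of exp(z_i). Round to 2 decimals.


Denom = e^-2=0.1353 + e^2=7.3891 + e^1=2.7183. Sum = 10.2427, which rounds to 10.24.

10.24


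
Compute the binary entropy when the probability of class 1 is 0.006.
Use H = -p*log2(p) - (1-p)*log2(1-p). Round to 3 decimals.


H = -0.006*log2(0.006) - 0.994*log2(0.994) = 0.053.

0.053


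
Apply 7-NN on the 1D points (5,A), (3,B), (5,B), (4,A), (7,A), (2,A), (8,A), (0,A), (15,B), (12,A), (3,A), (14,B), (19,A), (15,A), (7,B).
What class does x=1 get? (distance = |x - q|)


Distances: |5-1|=4, |3-1|=2, |5-1|=4, |4-1|=3, |7-1|=6, |2-1|=1, |8-1|=7, |0-1|=1, |15-1|=14, |12-1|=11, |3-1|=2, |14-1|=13, |19-1|=18, |15-1|=14, |7-1|=6. 7 nearest: (2,A), (0,A), (3,A), (3,B), (4,A), (5,A), (5,B). Counts: {'A': 5, 'B': 2}. Majority class: A.

A


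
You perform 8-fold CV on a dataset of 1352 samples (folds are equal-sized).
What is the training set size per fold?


Each validation fold has 1352/8 = 169 samples. Training set = 1352 - 169 = 1183.

1183


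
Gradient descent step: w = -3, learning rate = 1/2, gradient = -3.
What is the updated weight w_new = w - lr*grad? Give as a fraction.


w_new = -3 - 1/2 * -3 = -3 - -3/2 = -3/2.

-3/2


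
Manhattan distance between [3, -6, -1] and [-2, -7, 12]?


d = sum of absolute differences: |3--2|=5 + |-6--7|=1 + |-1-12|=13 = 19.

19


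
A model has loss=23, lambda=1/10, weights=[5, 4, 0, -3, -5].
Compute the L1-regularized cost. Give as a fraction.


L1 norm = sum(|w|) = 17. J = 23 + 1/10 * 17 = 247/10.

247/10


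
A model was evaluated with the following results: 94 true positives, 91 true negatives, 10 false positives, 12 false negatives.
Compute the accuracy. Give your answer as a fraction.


Accuracy = (TP + TN) / (TP + TN + FP + FN) = (94 + 91) / 207 = 185/207.

185/207


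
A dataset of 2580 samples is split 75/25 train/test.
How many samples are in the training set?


Test set = 2580 * 25% = 645. Training set = 2580 - 645 = 1935.

1935


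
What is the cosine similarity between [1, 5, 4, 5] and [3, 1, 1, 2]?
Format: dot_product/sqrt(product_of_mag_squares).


dot = 22. |a|^2 = 67, |b|^2 = 15. cos = 22/sqrt(1005).

22/sqrt(1005)


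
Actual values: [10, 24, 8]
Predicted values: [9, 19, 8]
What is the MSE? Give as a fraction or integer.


MSE = (1/3) * ((10-9)^2=1 + (24-19)^2=25 + (8-8)^2=0). Sum = 26. MSE = 26/3.

26/3


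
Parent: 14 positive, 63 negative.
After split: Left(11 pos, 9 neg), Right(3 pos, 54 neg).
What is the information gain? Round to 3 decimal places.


H(parent) = 0.6840. H(left) = 0.9928, H(right) = 0.2975. Weighted = (20/77)*0.9928 + (57/77)*0.2975 = 0.4781. IG = 0.6840 - 0.4781 = 0.2059, which rounds to 0.206.

0.206


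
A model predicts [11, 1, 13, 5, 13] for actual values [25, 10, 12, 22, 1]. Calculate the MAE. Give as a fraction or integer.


MAE = (1/5) * (|25-11|=14 + |10-1|=9 + |12-13|=1 + |22-5|=17 + |1-13|=12). Sum = 53. MAE = 53/5.

53/5


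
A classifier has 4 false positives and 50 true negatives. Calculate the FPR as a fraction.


FPR = FP / (FP + TN) = 4 / 54 = 2/27.

2/27


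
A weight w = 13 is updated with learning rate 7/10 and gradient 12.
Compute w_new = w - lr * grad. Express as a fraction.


w_new = 13 - 7/10 * 12 = 13 - 42/5 = 23/5.

23/5


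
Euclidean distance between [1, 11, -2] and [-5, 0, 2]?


d = sqrt(sum of squared differences). (1--5)^2=36, (11-0)^2=121, (-2-2)^2=16. Sum = 173.

sqrt(173)


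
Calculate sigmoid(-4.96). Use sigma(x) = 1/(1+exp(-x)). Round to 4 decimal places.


sigma(-4.96) = 1/(1+e^(4.96)) = 1/(1+142.593796) = 1/143.593796 = 0.0070.

0.0070


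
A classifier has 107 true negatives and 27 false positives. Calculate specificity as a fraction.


Specificity = TN / (TN + FP) = 107 / 134 = 107/134.

107/134


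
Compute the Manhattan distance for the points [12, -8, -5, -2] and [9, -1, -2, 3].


d = sum of absolute differences: |12-9|=3 + |-8--1|=7 + |-5--2|=3 + |-2-3|=5 = 18.

18


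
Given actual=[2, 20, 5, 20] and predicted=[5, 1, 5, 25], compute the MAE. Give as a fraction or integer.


MAE = (1/4) * (|2-5|=3 + |20-1|=19 + |5-5|=0 + |20-25|=5). Sum = 27. MAE = 27/4.

27/4


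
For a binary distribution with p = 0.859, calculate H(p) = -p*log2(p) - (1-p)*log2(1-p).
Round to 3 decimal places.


H = -0.859*log2(0.859) - 0.141*log2(0.141) = 0.587.

0.587


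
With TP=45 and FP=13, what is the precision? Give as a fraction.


Precision = TP / (TP + FP) = 45 / 58 = 45/58.

45/58


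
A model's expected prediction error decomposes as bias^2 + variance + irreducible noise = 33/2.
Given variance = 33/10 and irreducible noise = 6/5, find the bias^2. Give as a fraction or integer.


Total error = bias^2 + variance + irreducible noise. So bias^2 = 33/2 - 33/10 - 6/5 = 12.

12


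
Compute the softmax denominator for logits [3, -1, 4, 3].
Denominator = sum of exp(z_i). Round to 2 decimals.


Denom = e^3=20.0855 + e^-1=0.3679 + e^4=54.5982 + e^3=20.0855. Sum = 95.1371, which rounds to 95.14.

95.14


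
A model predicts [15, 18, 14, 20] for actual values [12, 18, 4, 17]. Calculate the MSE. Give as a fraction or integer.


MSE = (1/4) * ((12-15)^2=9 + (18-18)^2=0 + (4-14)^2=100 + (17-20)^2=9). Sum = 118. MSE = 59/2.

59/2


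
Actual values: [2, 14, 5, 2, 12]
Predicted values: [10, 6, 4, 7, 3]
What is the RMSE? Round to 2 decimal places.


MSE = 47.0000. RMSE = sqrt(47.0000) = 6.86.

6.86


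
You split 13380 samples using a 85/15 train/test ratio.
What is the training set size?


Test set = 13380 * 15% = 2007. Training set = 13380 - 2007 = 11373.

11373


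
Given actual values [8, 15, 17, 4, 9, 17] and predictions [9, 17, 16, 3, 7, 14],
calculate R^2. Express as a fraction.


Mean(y) = 35/3. SS_res = 20. SS_tot = 442/3. R^2 = 1 - 20/(442/3) = 191/221.

191/221


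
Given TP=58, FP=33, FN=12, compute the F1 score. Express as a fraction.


Precision = 58/91 = 58/91. Recall = 58/70 = 29/35. F1 = 2*P*R/(P+R) = 116/161.

116/161


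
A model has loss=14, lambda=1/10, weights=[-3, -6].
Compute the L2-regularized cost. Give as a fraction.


L2 sq norm = sum(w^2) = 45. J = 14 + 1/10 * 45 = 37/2.

37/2


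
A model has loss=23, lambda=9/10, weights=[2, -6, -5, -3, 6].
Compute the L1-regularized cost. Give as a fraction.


L1 norm = sum(|w|) = 22. J = 23 + 9/10 * 22 = 214/5.

214/5


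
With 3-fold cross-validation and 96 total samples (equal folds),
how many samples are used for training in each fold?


Each validation fold has 96/3 = 32 samples. Training set = 96 - 32 = 64.

64


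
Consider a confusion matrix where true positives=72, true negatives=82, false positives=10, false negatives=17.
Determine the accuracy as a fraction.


Accuracy = (TP + TN) / (TP + TN + FP + FN) = (72 + 82) / 181 = 154/181.

154/181


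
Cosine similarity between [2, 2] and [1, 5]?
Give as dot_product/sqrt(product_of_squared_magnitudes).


dot = 12. |a|^2 = 8, |b|^2 = 26. cos = 12/sqrt(208).

12/sqrt(208)


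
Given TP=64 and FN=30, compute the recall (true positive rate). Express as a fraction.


Recall = TP / (TP + FN) = 64 / 94 = 32/47.

32/47


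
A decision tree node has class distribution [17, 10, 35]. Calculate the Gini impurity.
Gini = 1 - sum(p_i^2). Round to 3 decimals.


Total = 62. Proportions: 17/62, 10/62, 35/62. sum(p_i^2) = 0.4199. Gini = 1 - 0.4199 = 0.5801, which rounds to 0.580.

0.580


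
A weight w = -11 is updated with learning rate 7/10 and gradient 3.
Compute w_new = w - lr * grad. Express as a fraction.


w_new = -11 - 7/10 * 3 = -11 - 21/10 = -131/10.

-131/10


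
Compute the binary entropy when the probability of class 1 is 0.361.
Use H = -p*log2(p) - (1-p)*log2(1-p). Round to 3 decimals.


H = -0.361*log2(0.361) - 0.639*log2(0.639) = 0.944.

0.944


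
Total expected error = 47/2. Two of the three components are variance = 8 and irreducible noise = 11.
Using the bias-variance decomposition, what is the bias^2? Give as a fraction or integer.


Total error = bias^2 + variance + irreducible noise. So bias^2 = 47/2 - 8 - 11 = 9/2.

9/2


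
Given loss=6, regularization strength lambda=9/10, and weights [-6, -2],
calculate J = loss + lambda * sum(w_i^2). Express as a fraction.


L2 sq norm = sum(w^2) = 40. J = 6 + 9/10 * 40 = 42.

42


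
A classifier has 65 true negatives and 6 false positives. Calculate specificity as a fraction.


Specificity = TN / (TN + FP) = 65 / 71 = 65/71.

65/71


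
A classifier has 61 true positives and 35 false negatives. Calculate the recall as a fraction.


Recall = TP / (TP + FN) = 61 / 96 = 61/96.

61/96


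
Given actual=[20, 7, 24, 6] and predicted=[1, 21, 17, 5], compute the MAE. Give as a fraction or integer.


MAE = (1/4) * (|20-1|=19 + |7-21|=14 + |24-17|=7 + |6-5|=1). Sum = 41. MAE = 41/4.

41/4


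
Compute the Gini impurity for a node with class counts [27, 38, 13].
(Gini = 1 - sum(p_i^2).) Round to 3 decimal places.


Total = 78. Proportions: 27/78, 38/78, 13/78. sum(p_i^2) = 0.3849. Gini = 1 - 0.3849 = 0.6151, which rounds to 0.615.

0.615


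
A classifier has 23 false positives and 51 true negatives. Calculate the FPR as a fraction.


FPR = FP / (FP + TN) = 23 / 74 = 23/74.

23/74


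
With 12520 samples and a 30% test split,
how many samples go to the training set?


Test set = 12520 * 30% = 3756. Training set = 12520 - 3756 = 8764.

8764


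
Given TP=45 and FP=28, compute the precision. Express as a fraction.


Precision = TP / (TP + FP) = 45 / 73 = 45/73.

45/73


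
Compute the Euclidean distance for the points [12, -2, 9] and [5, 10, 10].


d = sqrt(sum of squared differences). (12-5)^2=49, (-2-10)^2=144, (9-10)^2=1. Sum = 194.

sqrt(194)


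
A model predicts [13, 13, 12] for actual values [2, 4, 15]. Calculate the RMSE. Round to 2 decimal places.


MSE = 70.3333. RMSE = sqrt(70.3333) = 8.39.

8.39


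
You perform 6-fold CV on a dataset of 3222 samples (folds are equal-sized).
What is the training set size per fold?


Each validation fold has 3222/6 = 537 samples. Training set = 3222 - 537 = 2685.

2685


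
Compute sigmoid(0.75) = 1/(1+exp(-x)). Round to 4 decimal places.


sigma(0.75) = 1/(1+e^(-0.75)) = 1/(1+0.472367) = 1/1.472367 = 0.6792.

0.6792


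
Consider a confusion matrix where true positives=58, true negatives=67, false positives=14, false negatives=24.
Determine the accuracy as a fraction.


Accuracy = (TP + TN) / (TP + TN + FP + FN) = (58 + 67) / 163 = 125/163.

125/163


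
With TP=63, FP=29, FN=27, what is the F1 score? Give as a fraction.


Precision = 63/92 = 63/92. Recall = 63/90 = 7/10. F1 = 2*P*R/(P+R) = 9/13.

9/13


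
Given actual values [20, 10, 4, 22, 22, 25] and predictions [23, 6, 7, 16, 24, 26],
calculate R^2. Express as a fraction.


Mean(y) = 103/6. SS_res = 75. SS_tot = 2045/6. R^2 = 1 - 75/(2045/6) = 319/409.

319/409


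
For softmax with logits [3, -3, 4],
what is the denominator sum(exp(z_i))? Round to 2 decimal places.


Denom = e^3=20.0855 + e^-3=0.0498 + e^4=54.5982. Sum = 74.7335, which rounds to 74.73.

74.73


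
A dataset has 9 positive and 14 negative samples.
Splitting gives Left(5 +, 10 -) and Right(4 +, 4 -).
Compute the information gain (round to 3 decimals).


H(parent) = 0.9656. H(left) = 0.9183, H(right) = 1.0000. Weighted = (15/23)*0.9183 + (8/23)*1.0000 = 0.9467. IG = 0.9656 - 0.9467 = 0.0189, which rounds to 0.019.

0.019


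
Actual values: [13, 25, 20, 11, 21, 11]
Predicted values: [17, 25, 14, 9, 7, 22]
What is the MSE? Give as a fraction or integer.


MSE = (1/6) * ((13-17)^2=16 + (25-25)^2=0 + (20-14)^2=36 + (11-9)^2=4 + (21-7)^2=196 + (11-22)^2=121). Sum = 373. MSE = 373/6.

373/6


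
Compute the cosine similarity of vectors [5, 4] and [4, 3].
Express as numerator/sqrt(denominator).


dot = 32. |a|^2 = 41, |b|^2 = 25. cos = 32/sqrt(1025).

32/sqrt(1025)


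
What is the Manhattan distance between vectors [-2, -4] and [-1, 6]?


d = sum of absolute differences: |-2--1|=1 + |-4-6|=10 = 11.

11


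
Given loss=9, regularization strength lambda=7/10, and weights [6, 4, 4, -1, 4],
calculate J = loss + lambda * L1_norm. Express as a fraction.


L1 norm = sum(|w|) = 19. J = 9 + 7/10 * 19 = 223/10.

223/10


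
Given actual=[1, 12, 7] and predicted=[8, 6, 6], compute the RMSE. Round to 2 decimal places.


MSE = 28.6667. RMSE = sqrt(28.6667) = 5.35.

5.35


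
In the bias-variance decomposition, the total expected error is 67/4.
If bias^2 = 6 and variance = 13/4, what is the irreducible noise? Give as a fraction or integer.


Total error = bias^2 + variance + irreducible noise. So irreducible noise = 67/4 - 6 - 13/4 = 15/2.

15/2


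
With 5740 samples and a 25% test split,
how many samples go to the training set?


Test set = 5740 * 25% = 1435. Training set = 5740 - 1435 = 4305.

4305


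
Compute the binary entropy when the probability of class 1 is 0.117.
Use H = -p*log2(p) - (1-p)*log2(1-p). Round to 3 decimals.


H = -0.117*log2(0.117) - 0.883*log2(0.883) = 0.521.

0.521


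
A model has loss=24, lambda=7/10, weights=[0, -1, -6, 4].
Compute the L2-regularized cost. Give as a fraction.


L2 sq norm = sum(w^2) = 53. J = 24 + 7/10 * 53 = 611/10.

611/10


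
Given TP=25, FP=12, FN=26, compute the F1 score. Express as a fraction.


Precision = 25/37 = 25/37. Recall = 25/51 = 25/51. F1 = 2*P*R/(P+R) = 25/44.

25/44


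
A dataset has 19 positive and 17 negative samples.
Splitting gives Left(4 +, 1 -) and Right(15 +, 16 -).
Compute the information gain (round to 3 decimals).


H(parent) = 0.9978. H(left) = 0.7219, H(right) = 0.9992. Weighted = (5/36)*0.7219 + (31/36)*0.9992 = 0.9607. IG = 0.9978 - 0.9607 = 0.0371, which rounds to 0.037.

0.037


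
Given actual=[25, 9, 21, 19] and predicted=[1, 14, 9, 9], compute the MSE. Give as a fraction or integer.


MSE = (1/4) * ((25-1)^2=576 + (9-14)^2=25 + (21-9)^2=144 + (19-9)^2=100). Sum = 845. MSE = 845/4.

845/4


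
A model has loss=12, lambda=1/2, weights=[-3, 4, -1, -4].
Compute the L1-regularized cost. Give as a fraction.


L1 norm = sum(|w|) = 12. J = 12 + 1/2 * 12 = 18.

18


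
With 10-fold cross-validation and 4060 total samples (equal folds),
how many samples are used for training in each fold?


Each validation fold has 4060/10 = 406 samples. Training set = 4060 - 406 = 3654.

3654


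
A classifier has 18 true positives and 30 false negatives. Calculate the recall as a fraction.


Recall = TP / (TP + FN) = 18 / 48 = 3/8.

3/8


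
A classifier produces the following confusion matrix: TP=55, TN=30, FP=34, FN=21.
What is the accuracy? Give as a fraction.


Accuracy = (TP + TN) / (TP + TN + FP + FN) = (55 + 30) / 140 = 17/28.

17/28


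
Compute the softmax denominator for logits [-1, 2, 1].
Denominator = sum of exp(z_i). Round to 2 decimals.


Denom = e^-1=0.3679 + e^2=7.3891 + e^1=2.7183. Sum = 10.4753, which rounds to 10.48.

10.48


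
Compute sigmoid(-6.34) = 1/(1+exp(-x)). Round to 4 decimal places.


sigma(-6.34) = 1/(1+e^(6.34)) = 1/(1+566.796311) = 1/567.796311 = 0.0018.

0.0018


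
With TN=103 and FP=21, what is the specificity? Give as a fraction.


Specificity = TN / (TN + FP) = 103 / 124 = 103/124.

103/124


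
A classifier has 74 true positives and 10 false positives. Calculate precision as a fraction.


Precision = TP / (TP + FP) = 74 / 84 = 37/42.

37/42


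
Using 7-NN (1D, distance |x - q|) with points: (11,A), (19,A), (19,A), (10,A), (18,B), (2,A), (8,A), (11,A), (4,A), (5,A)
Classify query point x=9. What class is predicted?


Distances: |11-9|=2, |19-9|=10, |19-9|=10, |10-9|=1, |18-9|=9, |2-9|=7, |8-9|=1, |11-9|=2, |4-9|=5, |5-9|=4. 7 nearest: (10,A), (8,A), (11,A), (11,A), (5,A), (4,A), (2,A). Counts: {'A': 7}. Majority class: A.

A


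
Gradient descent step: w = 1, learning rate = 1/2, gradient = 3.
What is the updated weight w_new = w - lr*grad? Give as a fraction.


w_new = 1 - 1/2 * 3 = 1 - 3/2 = -1/2.

-1/2


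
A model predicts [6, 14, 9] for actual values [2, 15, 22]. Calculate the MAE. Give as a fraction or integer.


MAE = (1/3) * (|2-6|=4 + |15-14|=1 + |22-9|=13). Sum = 18. MAE = 6.

6


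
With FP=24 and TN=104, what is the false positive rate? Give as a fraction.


FPR = FP / (FP + TN) = 24 / 128 = 3/16.

3/16


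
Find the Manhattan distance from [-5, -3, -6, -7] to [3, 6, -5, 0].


d = sum of absolute differences: |-5-3|=8 + |-3-6|=9 + |-6--5|=1 + |-7-0|=7 = 25.

25


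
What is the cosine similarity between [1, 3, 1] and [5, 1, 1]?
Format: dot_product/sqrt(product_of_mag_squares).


dot = 9. |a|^2 = 11, |b|^2 = 27. cos = 9/sqrt(297).

9/sqrt(297)


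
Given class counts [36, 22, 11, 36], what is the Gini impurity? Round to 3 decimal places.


Total = 105. Proportions: 36/105, 22/105, 11/105, 36/105. sum(p_i^2) = 0.2900. Gini = 1 - 0.2900 = 0.7100, which rounds to 0.710.

0.710


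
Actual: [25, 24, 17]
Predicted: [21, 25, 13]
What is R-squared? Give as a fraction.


Mean(y) = 22. SS_res = 33. SS_tot = 38. R^2 = 1 - 33/(38) = 5/38.

5/38


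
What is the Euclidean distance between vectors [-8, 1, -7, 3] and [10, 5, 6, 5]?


d = sqrt(sum of squared differences). (-8-10)^2=324, (1-5)^2=16, (-7-6)^2=169, (3-5)^2=4. Sum = 513.

sqrt(513)


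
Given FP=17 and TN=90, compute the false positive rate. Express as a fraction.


FPR = FP / (FP + TN) = 17 / 107 = 17/107.

17/107


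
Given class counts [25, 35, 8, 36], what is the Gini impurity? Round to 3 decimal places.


Total = 104. Proportions: 25/104, 35/104, 8/104, 36/104. sum(p_i^2) = 0.2968. Gini = 1 - 0.2968 = 0.7032, which rounds to 0.703.

0.703


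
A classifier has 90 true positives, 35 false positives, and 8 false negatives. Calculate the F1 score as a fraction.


Precision = 90/125 = 18/25. Recall = 90/98 = 45/49. F1 = 2*P*R/(P+R) = 180/223.

180/223


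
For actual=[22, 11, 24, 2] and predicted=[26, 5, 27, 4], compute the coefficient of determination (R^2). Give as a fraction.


Mean(y) = 59/4. SS_res = 65. SS_tot = 1259/4. R^2 = 1 - 65/(1259/4) = 999/1259.

999/1259


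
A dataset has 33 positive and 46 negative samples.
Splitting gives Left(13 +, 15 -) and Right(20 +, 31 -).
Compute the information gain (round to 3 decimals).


H(parent) = 0.9804. H(left) = 0.9963, H(right) = 0.9662. Weighted = (28/79)*0.9963 + (51/79)*0.9662 = 0.9769. IG = 0.9804 - 0.9769 = 0.0035, which rounds to 0.004.

0.004


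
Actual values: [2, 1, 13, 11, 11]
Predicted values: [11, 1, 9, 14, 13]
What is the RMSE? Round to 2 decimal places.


MSE = 22.0000. RMSE = sqrt(22.0000) = 4.69.

4.69


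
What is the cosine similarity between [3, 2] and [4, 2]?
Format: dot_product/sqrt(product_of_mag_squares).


dot = 16. |a|^2 = 13, |b|^2 = 20. cos = 16/sqrt(260).

16/sqrt(260)


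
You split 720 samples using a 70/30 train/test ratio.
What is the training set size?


Test set = 720 * 30% = 216. Training set = 720 - 216 = 504.

504


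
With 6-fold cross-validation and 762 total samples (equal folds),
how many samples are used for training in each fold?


Each validation fold has 762/6 = 127 samples. Training set = 762 - 127 = 635.

635


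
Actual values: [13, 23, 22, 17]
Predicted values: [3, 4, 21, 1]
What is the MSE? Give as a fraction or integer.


MSE = (1/4) * ((13-3)^2=100 + (23-4)^2=361 + (22-21)^2=1 + (17-1)^2=256). Sum = 718. MSE = 359/2.

359/2


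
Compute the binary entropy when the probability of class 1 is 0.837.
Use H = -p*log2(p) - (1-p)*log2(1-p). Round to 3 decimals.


H = -0.837*log2(0.837) - 0.163*log2(0.163) = 0.641.

0.641


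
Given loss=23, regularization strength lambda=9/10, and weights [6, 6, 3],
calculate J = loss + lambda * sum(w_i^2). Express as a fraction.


L2 sq norm = sum(w^2) = 81. J = 23 + 9/10 * 81 = 959/10.

959/10


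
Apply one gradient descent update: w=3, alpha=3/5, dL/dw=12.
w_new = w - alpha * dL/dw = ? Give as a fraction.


w_new = 3 - 3/5 * 12 = 3 - 36/5 = -21/5.

-21/5


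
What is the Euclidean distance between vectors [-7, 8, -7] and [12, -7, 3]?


d = sqrt(sum of squared differences). (-7-12)^2=361, (8--7)^2=225, (-7-3)^2=100. Sum = 686.

sqrt(686)


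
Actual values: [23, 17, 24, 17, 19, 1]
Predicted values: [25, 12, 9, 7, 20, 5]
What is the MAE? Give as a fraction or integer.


MAE = (1/6) * (|23-25|=2 + |17-12|=5 + |24-9|=15 + |17-7|=10 + |19-20|=1 + |1-5|=4). Sum = 37. MAE = 37/6.

37/6


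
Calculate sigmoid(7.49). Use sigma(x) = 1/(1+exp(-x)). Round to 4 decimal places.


sigma(7.49) = 1/(1+e^(-7.49)) = 1/(1+0.000559) = 1/1.000559 = 0.9994.

0.9994


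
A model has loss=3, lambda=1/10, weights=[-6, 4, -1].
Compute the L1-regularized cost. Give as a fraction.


L1 norm = sum(|w|) = 11. J = 3 + 1/10 * 11 = 41/10.

41/10


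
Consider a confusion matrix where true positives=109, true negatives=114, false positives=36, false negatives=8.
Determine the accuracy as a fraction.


Accuracy = (TP + TN) / (TP + TN + FP + FN) = (109 + 114) / 267 = 223/267.

223/267


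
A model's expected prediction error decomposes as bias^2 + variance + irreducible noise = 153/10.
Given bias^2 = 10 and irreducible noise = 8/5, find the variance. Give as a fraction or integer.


Total error = bias^2 + variance + irreducible noise. So variance = 153/10 - 10 - 8/5 = 37/10.

37/10


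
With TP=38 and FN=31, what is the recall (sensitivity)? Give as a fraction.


Recall = TP / (TP + FN) = 38 / 69 = 38/69.

38/69


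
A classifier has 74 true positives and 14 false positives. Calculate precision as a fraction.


Precision = TP / (TP + FP) = 74 / 88 = 37/44.

37/44


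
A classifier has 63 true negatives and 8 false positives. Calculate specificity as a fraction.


Specificity = TN / (TN + FP) = 63 / 71 = 63/71.

63/71


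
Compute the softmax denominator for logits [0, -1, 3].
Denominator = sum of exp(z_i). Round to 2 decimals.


Denom = e^0=1.0000 + e^-1=0.3679 + e^3=20.0855. Sum = 21.4534, which rounds to 21.45.

21.45


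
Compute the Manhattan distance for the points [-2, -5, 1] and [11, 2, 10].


d = sum of absolute differences: |-2-11|=13 + |-5-2|=7 + |1-10|=9 = 29.

29


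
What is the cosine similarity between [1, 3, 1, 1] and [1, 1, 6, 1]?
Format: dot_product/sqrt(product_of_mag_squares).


dot = 11. |a|^2 = 12, |b|^2 = 39. cos = 11/sqrt(468).

11/sqrt(468)


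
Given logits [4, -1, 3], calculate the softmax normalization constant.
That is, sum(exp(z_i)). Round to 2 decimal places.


Denom = e^4=54.5982 + e^-1=0.3679 + e^3=20.0855. Sum = 75.0516, which rounds to 75.05.

75.05


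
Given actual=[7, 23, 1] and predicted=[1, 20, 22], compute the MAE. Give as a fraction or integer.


MAE = (1/3) * (|7-1|=6 + |23-20|=3 + |1-22|=21). Sum = 30. MAE = 10.

10


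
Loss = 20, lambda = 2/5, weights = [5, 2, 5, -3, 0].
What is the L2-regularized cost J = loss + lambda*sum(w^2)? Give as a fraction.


L2 sq norm = sum(w^2) = 63. J = 20 + 2/5 * 63 = 226/5.

226/5


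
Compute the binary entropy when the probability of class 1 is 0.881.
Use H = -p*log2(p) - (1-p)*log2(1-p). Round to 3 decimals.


H = -0.881*log2(0.881) - 0.119*log2(0.119) = 0.526.

0.526


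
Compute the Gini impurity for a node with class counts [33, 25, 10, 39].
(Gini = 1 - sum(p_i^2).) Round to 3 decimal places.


Total = 107. Proportions: 33/107, 25/107, 10/107, 39/107. sum(p_i^2) = 0.2913. Gini = 1 - 0.2913 = 0.7087, which rounds to 0.709.

0.709


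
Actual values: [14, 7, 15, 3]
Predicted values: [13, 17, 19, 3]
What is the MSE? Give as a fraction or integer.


MSE = (1/4) * ((14-13)^2=1 + (7-17)^2=100 + (15-19)^2=16 + (3-3)^2=0). Sum = 117. MSE = 117/4.

117/4


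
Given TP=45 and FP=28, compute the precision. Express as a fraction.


Precision = TP / (TP + FP) = 45 / 73 = 45/73.

45/73


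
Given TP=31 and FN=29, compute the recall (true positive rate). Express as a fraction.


Recall = TP / (TP + FN) = 31 / 60 = 31/60.

31/60


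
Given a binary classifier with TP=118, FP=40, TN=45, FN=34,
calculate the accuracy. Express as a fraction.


Accuracy = (TP + TN) / (TP + TN + FP + FN) = (118 + 45) / 237 = 163/237.

163/237


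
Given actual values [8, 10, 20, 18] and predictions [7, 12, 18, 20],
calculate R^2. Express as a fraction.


Mean(y) = 14. SS_res = 13. SS_tot = 104. R^2 = 1 - 13/(104) = 7/8.

7/8


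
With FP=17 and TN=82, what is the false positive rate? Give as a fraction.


FPR = FP / (FP + TN) = 17 / 99 = 17/99.

17/99


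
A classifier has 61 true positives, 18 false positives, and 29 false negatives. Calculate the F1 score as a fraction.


Precision = 61/79 = 61/79. Recall = 61/90 = 61/90. F1 = 2*P*R/(P+R) = 122/169.

122/169


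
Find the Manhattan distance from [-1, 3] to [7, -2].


d = sum of absolute differences: |-1-7|=8 + |3--2|=5 = 13.

13


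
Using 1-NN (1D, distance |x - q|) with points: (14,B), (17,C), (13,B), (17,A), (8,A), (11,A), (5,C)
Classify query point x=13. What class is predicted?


Distances: |14-13|=1, |17-13|=4, |13-13|=0, |17-13|=4, |8-13|=5, |11-13|=2, |5-13|=8. 1 nearest: (13,B). Counts: {'B': 1}. Majority class: B.

B


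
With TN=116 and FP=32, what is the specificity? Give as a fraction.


Specificity = TN / (TN + FP) = 116 / 148 = 29/37.

29/37


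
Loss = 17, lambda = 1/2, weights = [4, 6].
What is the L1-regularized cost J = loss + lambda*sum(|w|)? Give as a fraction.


L1 norm = sum(|w|) = 10. J = 17 + 1/2 * 10 = 22.

22


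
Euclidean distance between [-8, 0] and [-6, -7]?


d = sqrt(sum of squared differences). (-8--6)^2=4, (0--7)^2=49. Sum = 53.

sqrt(53)


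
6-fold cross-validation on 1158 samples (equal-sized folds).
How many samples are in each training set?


Each validation fold has 1158/6 = 193 samples. Training set = 1158 - 193 = 965.

965


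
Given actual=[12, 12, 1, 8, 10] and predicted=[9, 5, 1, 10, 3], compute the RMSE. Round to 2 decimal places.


MSE = 22.2000. RMSE = sqrt(22.2000) = 4.71.

4.71


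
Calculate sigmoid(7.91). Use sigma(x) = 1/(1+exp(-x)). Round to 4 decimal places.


sigma(7.91) = 1/(1+e^(-7.91)) = 1/(1+0.000367) = 1/1.000367 = 0.9996.

0.9996


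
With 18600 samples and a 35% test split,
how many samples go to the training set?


Test set = 18600 * 35% = 6510. Training set = 18600 - 6510 = 12090.

12090


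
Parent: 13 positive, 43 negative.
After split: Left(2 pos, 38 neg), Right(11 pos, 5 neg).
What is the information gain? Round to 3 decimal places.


H(parent) = 0.7817. H(left) = 0.2864, H(right) = 0.8960. Weighted = (40/56)*0.2864 + (16/56)*0.8960 = 0.4606. IG = 0.7817 - 0.4606 = 0.3211, which rounds to 0.321.

0.321


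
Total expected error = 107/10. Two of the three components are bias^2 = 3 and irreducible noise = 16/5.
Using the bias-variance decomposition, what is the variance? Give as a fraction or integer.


Total error = bias^2 + variance + irreducible noise. So variance = 107/10 - 3 - 16/5 = 9/2.

9/2


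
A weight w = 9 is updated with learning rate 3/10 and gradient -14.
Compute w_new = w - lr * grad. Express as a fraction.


w_new = 9 - 3/10 * -14 = 9 - -21/5 = 66/5.

66/5


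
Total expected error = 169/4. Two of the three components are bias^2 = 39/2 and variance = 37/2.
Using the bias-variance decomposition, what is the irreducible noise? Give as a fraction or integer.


Total error = bias^2 + variance + irreducible noise. So irreducible noise = 169/4 - 39/2 - 37/2 = 17/4.

17/4


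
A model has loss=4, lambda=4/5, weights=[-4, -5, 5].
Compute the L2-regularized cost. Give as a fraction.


L2 sq norm = sum(w^2) = 66. J = 4 + 4/5 * 66 = 284/5.

284/5


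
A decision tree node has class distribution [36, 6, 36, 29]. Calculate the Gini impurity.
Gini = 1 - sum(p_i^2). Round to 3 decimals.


Total = 107. Proportions: 36/107, 6/107, 36/107, 29/107. sum(p_i^2) = 0.3030. Gini = 1 - 0.3030 = 0.6970, which rounds to 0.697.

0.697


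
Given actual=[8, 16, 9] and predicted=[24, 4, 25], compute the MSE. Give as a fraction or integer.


MSE = (1/3) * ((8-24)^2=256 + (16-4)^2=144 + (9-25)^2=256). Sum = 656. MSE = 656/3.

656/3
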